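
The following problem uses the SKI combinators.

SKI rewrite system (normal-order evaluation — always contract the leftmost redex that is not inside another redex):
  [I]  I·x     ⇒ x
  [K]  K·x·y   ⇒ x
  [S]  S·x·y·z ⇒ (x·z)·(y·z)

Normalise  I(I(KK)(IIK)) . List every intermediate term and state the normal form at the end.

  start: I(I(KK)(IIK))
  step 1: I(KK)(IIK)
  step 2: KK(IIK)
  step 3: K

Answer: normal form = K  (in 3 steps)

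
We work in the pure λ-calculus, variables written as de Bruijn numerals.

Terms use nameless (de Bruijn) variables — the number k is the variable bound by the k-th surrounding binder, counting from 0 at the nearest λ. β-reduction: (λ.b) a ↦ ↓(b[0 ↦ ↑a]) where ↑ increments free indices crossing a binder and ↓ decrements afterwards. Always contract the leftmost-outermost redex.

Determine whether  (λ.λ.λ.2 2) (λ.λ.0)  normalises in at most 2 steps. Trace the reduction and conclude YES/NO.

Answer: YES — reaches normal form λ.λ.λ.0 in 2 ≤ 2 steps

Working:
  start: (λ.λ.λ.2 2) (λ.λ.0)
  [1] λ.λ.(λ.λ.0) (λ.λ.0)
  [2] λ.λ.λ.0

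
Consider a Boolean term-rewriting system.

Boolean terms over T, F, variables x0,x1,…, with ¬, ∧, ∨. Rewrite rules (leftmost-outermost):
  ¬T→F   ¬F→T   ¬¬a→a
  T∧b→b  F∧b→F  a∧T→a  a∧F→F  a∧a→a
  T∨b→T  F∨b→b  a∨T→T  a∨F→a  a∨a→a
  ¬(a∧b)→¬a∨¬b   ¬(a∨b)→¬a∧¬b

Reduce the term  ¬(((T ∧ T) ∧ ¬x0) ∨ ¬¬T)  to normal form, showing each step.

Answer: normal form = F  (in 10 steps)

Reduction:
  start: ¬(((T ∧ T) ∧ ¬x0) ∨ ¬¬T)
  →1  ¬((T ∧ T) ∧ ¬x0) ∧ ¬¬¬T
  →2  (¬(T ∧ T) ∨ ¬¬x0) ∧ ¬¬¬T
  →3  ((¬T ∨ ¬T) ∨ ¬¬x0) ∧ ¬¬¬T
  →4  (¬T ∨ ¬¬x0) ∧ ¬¬¬T
  →5  (F ∨ ¬¬x0) ∧ ¬¬¬T
  →6  ¬¬x0 ∧ ¬¬¬T
  →7  x0 ∧ ¬¬¬T
  →8  x0 ∧ ¬T
  →9  x0 ∧ F
  →10  F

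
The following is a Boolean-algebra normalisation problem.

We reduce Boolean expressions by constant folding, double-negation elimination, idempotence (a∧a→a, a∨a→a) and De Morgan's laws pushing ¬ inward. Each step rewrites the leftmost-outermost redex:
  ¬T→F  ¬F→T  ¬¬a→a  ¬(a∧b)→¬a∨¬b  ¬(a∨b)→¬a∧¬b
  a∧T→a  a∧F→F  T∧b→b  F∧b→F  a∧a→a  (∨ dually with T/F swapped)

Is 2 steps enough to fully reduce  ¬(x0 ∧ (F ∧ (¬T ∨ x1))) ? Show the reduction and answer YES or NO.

Answer: NO — after 2 steps the term is ¬x0 ∨ (¬F ∨ ¬(¬T ∨ x1)), not yet normal

Working:
  start: ¬(x0 ∧ (F ∧ (¬T ∨ x1)))
  [1] ¬x0 ∨ ¬(F ∧ (¬T ∨ x1))
  [2] ¬x0 ∨ (¬F ∨ ¬(¬T ∨ x1))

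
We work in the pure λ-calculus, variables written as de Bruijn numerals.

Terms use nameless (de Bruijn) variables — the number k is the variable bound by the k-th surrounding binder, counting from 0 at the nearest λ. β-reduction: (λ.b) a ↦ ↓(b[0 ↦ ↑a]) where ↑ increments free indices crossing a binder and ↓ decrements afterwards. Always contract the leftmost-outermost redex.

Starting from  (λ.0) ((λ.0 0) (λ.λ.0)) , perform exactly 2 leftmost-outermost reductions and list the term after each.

  start: (λ.0) ((λ.0 0) (λ.λ.0))
  [1] (λ.0 0) (λ.λ.0)
  [2] (λ.λ.0) (λ.λ.0)

Answer: after 2 steps: (λ.λ.0) (λ.λ.0)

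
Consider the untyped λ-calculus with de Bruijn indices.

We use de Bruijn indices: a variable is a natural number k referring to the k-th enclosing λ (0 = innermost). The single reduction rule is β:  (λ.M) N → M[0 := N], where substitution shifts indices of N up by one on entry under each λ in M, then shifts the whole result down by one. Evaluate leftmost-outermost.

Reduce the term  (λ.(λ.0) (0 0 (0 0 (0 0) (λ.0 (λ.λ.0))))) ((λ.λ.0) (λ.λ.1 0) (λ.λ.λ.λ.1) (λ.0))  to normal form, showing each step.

  start: (λ.(λ.0) (0 0 (0 0 (0 0) (λ.0 (λ.λ.0))))) ((λ.λ.0) (λ.λ.1 0) (λ.λ.λ.λ.1) (λ.0))
  [1] (λ.0) ((λ.λ.0) (λ.λ.1 0) (λ.λ.λ.λ.1) (λ.0) ((λ.λ.0) (λ.λ.1 0) (λ.λ.λ.λ.1) (λ.0)) ((λ.λ.0) (λ.λ.1 0) (λ.λ.λ.λ.1) (λ.0) ((λ.λ.0) (λ.λ.1 0) (λ.λ.λ.λ.1) (λ.0)) ((λ.λ.0) (λ.λ.1 0) (λ.λ.λ.λ.1) (λ.0) ((λ.λ.0) (λ.λ.1 0) (λ.λ.λ.λ.1) (λ.0))) (λ.0 (λ.λ.0))))
  [2] (λ.λ.0) (λ.λ.1 0) (λ.λ.λ.λ.1) (λ.0) ((λ.λ.0) (λ.λ.1 0) (λ.λ.λ.λ.1) (λ.0)) ((λ.λ.0) (λ.λ.1 0) (λ.λ.λ.λ.1) (λ.0) ((λ.λ.0) (λ.λ.1 0) (λ.λ.λ.λ.1) (λ.0)) ((λ.λ.0) (λ.λ.1 0) (λ.λ.λ.λ.1) (λ.0) ((λ.λ.0) (λ.λ.1 0) (λ.λ.λ.λ.1) (λ.0))) (λ.0 (λ.λ.0)))
  [3] (λ.0) (λ.λ.λ.λ.1) (λ.0) ((λ.λ.0) (λ.λ.1 0) (λ.λ.λ.λ.1) (λ.0)) ((λ.λ.0) (λ.λ.1 0) (λ.λ.λ.λ.1) (λ.0) ((λ.λ.0) (λ.λ.1 0) (λ.λ.λ.λ.1) (λ.0)) ((λ.λ.0) (λ.λ.1 0) (λ.λ.λ.λ.1) (λ.0) ((λ.λ.0) (λ.λ.1 0) (λ.λ.λ.λ.1) (λ.0))) (λ.0 (λ.λ.0)))
  [4] (λ.λ.λ.λ.1) (λ.0) ((λ.λ.0) (λ.λ.1 0) (λ.λ.λ.λ.1) (λ.0)) ((λ.λ.0) (λ.λ.1 0) (λ.λ.λ.λ.1) (λ.0) ((λ.λ.0) (λ.λ.1 0) (λ.λ.λ.λ.1) (λ.0)) ((λ.λ.0) (λ.λ.1 0) (λ.λ.λ.λ.1) (λ.0) ((λ.λ.0) (λ.λ.1 0) (λ.λ.λ.λ.1) (λ.0))) (λ.0 (λ.λ.0)))
  [5] (λ.λ.λ.1) ((λ.λ.0) (λ.λ.1 0) (λ.λ.λ.λ.1) (λ.0)) ((λ.λ.0) (λ.λ.1 0) (λ.λ.λ.λ.1) (λ.0) ((λ.λ.0) (λ.λ.1 0) (λ.λ.λ.λ.1) (λ.0)) ((λ.λ.0) (λ.λ.1 0) (λ.λ.λ.λ.1) (λ.0) ((λ.λ.0) (λ.λ.1 0) (λ.λ.λ.λ.1) (λ.0))) (λ.0 (λ.λ.0)))
  [6] (λ.λ.1) ((λ.λ.0) (λ.λ.1 0) (λ.λ.λ.λ.1) (λ.0) ((λ.λ.0) (λ.λ.1 0) (λ.λ.λ.λ.1) (λ.0)) ((λ.λ.0) (λ.λ.1 0) (λ.λ.λ.λ.1) (λ.0) ((λ.λ.0) (λ.λ.1 0) (λ.λ.λ.λ.1) (λ.0))) (λ.0 (λ.λ.0)))
  [7] λ.(λ.λ.0) (λ.λ.1 0) (λ.λ.λ.λ.1) (λ.0) ((λ.λ.0) (λ.λ.1 0) (λ.λ.λ.λ.1) (λ.0)) ((λ.λ.0) (λ.λ.1 0) (λ.λ.λ.λ.1) (λ.0) ((λ.λ.0) (λ.λ.1 0) (λ.λ.λ.λ.1) (λ.0))) (λ.0 (λ.λ.0))
  [8] λ.(λ.0) (λ.λ.λ.λ.1) (λ.0) ((λ.λ.0) (λ.λ.1 0) (λ.λ.λ.λ.1) (λ.0)) ((λ.λ.0) (λ.λ.1 0) (λ.λ.λ.λ.1) (λ.0) ((λ.λ.0) (λ.λ.1 0) (λ.λ.λ.λ.1) (λ.0))) (λ.0 (λ.λ.0))
  [9] λ.(λ.λ.λ.λ.1) (λ.0) ((λ.λ.0) (λ.λ.1 0) (λ.λ.λ.λ.1) (λ.0)) ((λ.λ.0) (λ.λ.1 0) (λ.λ.λ.λ.1) (λ.0) ((λ.λ.0) (λ.λ.1 0) (λ.λ.λ.λ.1) (λ.0))) (λ.0 (λ.λ.0))
  [10] λ.(λ.λ.λ.1) ((λ.λ.0) (λ.λ.1 0) (λ.λ.λ.λ.1) (λ.0)) ((λ.λ.0) (λ.λ.1 0) (λ.λ.λ.λ.1) (λ.0) ((λ.λ.0) (λ.λ.1 0) (λ.λ.λ.λ.1) (λ.0))) (λ.0 (λ.λ.0))
  [11] λ.(λ.λ.1) ((λ.λ.0) (λ.λ.1 0) (λ.λ.λ.λ.1) (λ.0) ((λ.λ.0) (λ.λ.1 0) (λ.λ.λ.λ.1) (λ.0))) (λ.0 (λ.λ.0))
  [12] λ.(λ.(λ.λ.0) (λ.λ.1 0) (λ.λ.λ.λ.1) (λ.0) ((λ.λ.0) (λ.λ.1 0) (λ.λ.λ.λ.1) (λ.0))) (λ.0 (λ.λ.0))
  [13] λ.(λ.λ.0) (λ.λ.1 0) (λ.λ.λ.λ.1) (λ.0) ((λ.λ.0) (λ.λ.1 0) (λ.λ.λ.λ.1) (λ.0))
  [14] λ.(λ.0) (λ.λ.λ.λ.1) (λ.0) ((λ.λ.0) (λ.λ.1 0) (λ.λ.λ.λ.1) (λ.0))
  [15] λ.(λ.λ.λ.λ.1) (λ.0) ((λ.λ.0) (λ.λ.1 0) (λ.λ.λ.λ.1) (λ.0))
  [16] λ.(λ.λ.λ.1) ((λ.λ.0) (λ.λ.1 0) (λ.λ.λ.λ.1) (λ.0))
  [17] λ.λ.λ.1

Answer: normal form = λ.λ.λ.1  (in 17 steps)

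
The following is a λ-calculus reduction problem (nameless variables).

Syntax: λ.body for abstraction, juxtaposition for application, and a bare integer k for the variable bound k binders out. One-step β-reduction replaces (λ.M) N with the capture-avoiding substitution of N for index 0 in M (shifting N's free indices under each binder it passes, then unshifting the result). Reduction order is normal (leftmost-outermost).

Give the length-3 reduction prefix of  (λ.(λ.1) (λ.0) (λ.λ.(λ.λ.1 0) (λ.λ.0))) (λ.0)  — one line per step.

  start: (λ.(λ.1) (λ.0) (λ.λ.(λ.λ.1 0) (λ.λ.0))) (λ.0)
  step 1: (λ.λ.0) (λ.0) (λ.λ.(λ.λ.1 0) (λ.λ.0))
  step 2: (λ.0) (λ.λ.(λ.λ.1 0) (λ.λ.0))
  step 3: λ.λ.(λ.λ.1 0) (λ.λ.0)

Answer: after 3 steps: λ.λ.(λ.λ.1 0) (λ.λ.0)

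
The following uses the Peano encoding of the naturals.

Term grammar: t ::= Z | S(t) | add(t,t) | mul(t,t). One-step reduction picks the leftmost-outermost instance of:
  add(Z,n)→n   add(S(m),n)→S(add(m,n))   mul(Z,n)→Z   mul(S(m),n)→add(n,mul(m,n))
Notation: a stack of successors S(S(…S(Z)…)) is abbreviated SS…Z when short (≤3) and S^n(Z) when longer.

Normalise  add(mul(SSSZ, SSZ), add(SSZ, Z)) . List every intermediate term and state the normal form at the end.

  start: add(mul(SSSZ, SSZ), add(SSZ, Z))
  step 1: add(add(SSZ, mul(SSZ, SSZ)), add(SSZ, Z))
  step 2: add(S(add(SZ, mul(SSZ, SSZ))), add(SSZ, Z))
  step 3: S(add(add(SZ, mul(SSZ, SSZ)), add(SSZ, Z)))
  step 4: S(add(S(add(Z, mul(SSZ, SSZ))), add(SSZ, Z)))
  step 5: S(S(add(add(Z, mul(SSZ, SSZ)), add(SSZ, Z))))
  step 6: S(S(add(mul(SSZ, SSZ), add(SSZ, Z))))
  step 7: S(S(add(add(SSZ, mul(SZ, SSZ)), add(SSZ, Z))))
  step 8: S(S(add(S(add(SZ, mul(SZ, SSZ))), add(SSZ, Z))))
  step 9: S(S(S(add(add(SZ, mul(SZ, SSZ)), add(SSZ, Z)))))
  step 10: S(S(S(add(S(add(Z, mul(SZ, SSZ))), add(SSZ, Z)))))
  step 11: S(S(S(S(add(add(Z, mul(SZ, SSZ)), add(SSZ, Z))))))
  step 12: S(S(S(S(add(mul(SZ, SSZ), add(SSZ, Z))))))
  step 13: S(S(S(S(add(add(SSZ, mul(Z, SSZ)), add(SSZ, Z))))))
  step 14: S(S(S(S(add(S(add(SZ, mul(Z, SSZ))), add(SSZ, Z))))))
  step 15: S(S(S(S(S(add(add(SZ, mul(Z, SSZ)), add(SSZ, Z)))))))
  step 16: S(S(S(S(S(add(S(add(Z, mul(Z, SSZ))), add(SSZ, Z)))))))
  step 17: S(S(S(S(S(S(add(add(Z, mul(Z, SSZ)), add(SSZ, Z))))))))
  step 18: S(S(S(S(S(S(add(mul(Z, SSZ), add(SSZ, Z))))))))
  step 19: S(S(S(S(S(S(add(Z, add(SSZ, Z))))))))
  step 20: S(S(S(S(S(S(add(SSZ, Z)))))))
  step 21: S(S(S(S(S(S(S(add(SZ, Z))))))))
  step 22: S(S(S(S(S(S(S(S(add(Z, Z)))))))))
  step 23: S^8(Z)

Answer: normal form = S^8(Z)  (in 23 steps)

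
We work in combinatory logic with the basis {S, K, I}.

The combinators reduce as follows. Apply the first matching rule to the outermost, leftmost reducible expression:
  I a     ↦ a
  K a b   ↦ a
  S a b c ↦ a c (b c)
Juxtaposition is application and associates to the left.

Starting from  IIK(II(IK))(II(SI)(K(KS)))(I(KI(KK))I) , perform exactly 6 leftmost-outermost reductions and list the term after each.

Answer: after 6 steps: K(I(KI(KK))I)

Derivation:
  start: IIK(II(IK))(II(SI)(K(KS)))(I(KI(KK))I)
  [1] IK(II(IK))(II(SI)(K(KS)))(I(KI(KK))I)
  [2] K(II(IK))(II(SI)(K(KS)))(I(KI(KK))I)
  [3] II(IK)(I(KI(KK))I)
  [4] I(IK)(I(KI(KK))I)
  [5] IK(I(KI(KK))I)
  [6] K(I(KI(KK))I)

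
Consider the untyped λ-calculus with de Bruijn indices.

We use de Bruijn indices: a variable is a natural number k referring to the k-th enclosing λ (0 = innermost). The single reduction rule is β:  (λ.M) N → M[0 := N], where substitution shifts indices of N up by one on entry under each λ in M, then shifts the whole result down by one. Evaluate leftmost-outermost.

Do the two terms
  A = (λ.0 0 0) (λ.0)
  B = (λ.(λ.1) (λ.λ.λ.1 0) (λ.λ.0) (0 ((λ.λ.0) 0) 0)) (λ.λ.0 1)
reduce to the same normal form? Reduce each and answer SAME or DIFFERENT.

Term A:
  start: (λ.0 0 0) (λ.0)
  step 1: (λ.0) (λ.0) (λ.0)
  step 2: (λ.0) (λ.0)
  step 3: λ.0

Term B:
  start: (λ.(λ.1) (λ.λ.λ.1 0) (λ.λ.0) (0 ((λ.λ.0) 0) 0)) (λ.λ.0 1)
  step 1: (λ.λ.λ.0 1) (λ.λ.λ.1 0) (λ.λ.0) ((λ.λ.0 1) ((λ.λ.0) (λ.λ.0 1)) (λ.λ.0 1))
  step 2: (λ.λ.0 1) (λ.λ.0) ((λ.λ.0 1) ((λ.λ.0) (λ.λ.0 1)) (λ.λ.0 1))
  step 3: (λ.0 (λ.λ.0)) ((λ.λ.0 1) ((λ.λ.0) (λ.λ.0 1)) (λ.λ.0 1))
  step 4: (λ.λ.0 1) ((λ.λ.0) (λ.λ.0 1)) (λ.λ.0 1) (λ.λ.0)
  step 5: (λ.0 ((λ.λ.0) (λ.λ.0 1))) (λ.λ.0 1) (λ.λ.0)
  step 6: (λ.λ.0 1) ((λ.λ.0) (λ.λ.0 1)) (λ.λ.0)
  step 7: (λ.0 ((λ.λ.0) (λ.λ.0 1))) (λ.λ.0)
  step 8: (λ.λ.0) ((λ.λ.0) (λ.λ.0 1))
  step 9: λ.0

Answer: SAME — A ⇓ λ.0, B ⇓ λ.0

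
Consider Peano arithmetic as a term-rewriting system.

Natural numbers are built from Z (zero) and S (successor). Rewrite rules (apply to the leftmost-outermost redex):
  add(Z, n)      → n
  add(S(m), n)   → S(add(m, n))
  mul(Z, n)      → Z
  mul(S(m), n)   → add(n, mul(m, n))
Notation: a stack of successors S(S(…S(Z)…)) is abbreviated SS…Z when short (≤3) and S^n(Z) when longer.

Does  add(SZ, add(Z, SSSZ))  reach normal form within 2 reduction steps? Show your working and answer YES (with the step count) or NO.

Answer: NO — after 2 steps the term is S(add(Z, SSSZ)), not yet normal

Derivation:
  start: add(SZ, add(Z, SSSZ))
  [1] S(add(Z, add(Z, SSSZ)))
  [2] S(add(Z, SSSZ))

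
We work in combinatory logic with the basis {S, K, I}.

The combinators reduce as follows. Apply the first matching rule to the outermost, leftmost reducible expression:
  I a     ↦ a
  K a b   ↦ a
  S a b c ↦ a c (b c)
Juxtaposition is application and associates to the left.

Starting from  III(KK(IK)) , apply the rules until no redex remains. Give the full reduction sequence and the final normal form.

Answer: normal form = K  (in 4 steps)

Reduction:
  start: III(KK(IK))
  step 1: II(KK(IK))
  step 2: I(KK(IK))
  step 3: KK(IK)
  step 4: K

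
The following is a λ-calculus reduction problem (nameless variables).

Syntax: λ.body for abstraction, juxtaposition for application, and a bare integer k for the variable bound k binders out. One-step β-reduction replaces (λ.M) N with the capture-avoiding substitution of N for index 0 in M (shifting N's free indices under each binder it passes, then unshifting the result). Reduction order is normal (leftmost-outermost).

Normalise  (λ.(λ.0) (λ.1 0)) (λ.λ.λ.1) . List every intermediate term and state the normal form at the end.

  start: (λ.(λ.0) (λ.1 0)) (λ.λ.λ.1)
  step 1: (λ.0) (λ.(λ.λ.λ.1) 0)
  step 2: λ.(λ.λ.λ.1) 0
  step 3: λ.λ.λ.1

Answer: normal form = λ.λ.λ.1  (in 3 steps)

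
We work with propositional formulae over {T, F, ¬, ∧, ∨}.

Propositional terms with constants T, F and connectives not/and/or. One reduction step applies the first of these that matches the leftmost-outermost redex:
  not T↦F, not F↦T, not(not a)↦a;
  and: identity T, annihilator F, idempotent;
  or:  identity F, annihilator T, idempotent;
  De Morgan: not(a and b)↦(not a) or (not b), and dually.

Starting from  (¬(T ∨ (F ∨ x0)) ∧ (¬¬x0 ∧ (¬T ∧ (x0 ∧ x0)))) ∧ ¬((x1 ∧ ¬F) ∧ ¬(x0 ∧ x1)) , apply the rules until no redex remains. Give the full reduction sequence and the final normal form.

Answer: normal form = F  (in 5 steps)

Reduction:
  start: (¬(T ∨ (F ∨ x0)) ∧ (¬¬x0 ∧ (¬T ∧ (x0 ∧ x0)))) ∧ ¬((x1 ∧ ¬F) ∧ ¬(x0 ∧ x1))
  →1  ((¬T ∧ ¬(F ∨ x0)) ∧ (¬¬x0 ∧ (¬T ∧ (x0 ∧ x0)))) ∧ ¬((x1 ∧ ¬F) ∧ ¬(x0 ∧ x1))
  →2  ((F ∧ ¬(F ∨ x0)) ∧ (¬¬x0 ∧ (¬T ∧ (x0 ∧ x0)))) ∧ ¬((x1 ∧ ¬F) ∧ ¬(x0 ∧ x1))
  →3  (F ∧ (¬¬x0 ∧ (¬T ∧ (x0 ∧ x0)))) ∧ ¬((x1 ∧ ¬F) ∧ ¬(x0 ∧ x1))
  →4  F ∧ ¬((x1 ∧ ¬F) ∧ ¬(x0 ∧ x1))
  →5  F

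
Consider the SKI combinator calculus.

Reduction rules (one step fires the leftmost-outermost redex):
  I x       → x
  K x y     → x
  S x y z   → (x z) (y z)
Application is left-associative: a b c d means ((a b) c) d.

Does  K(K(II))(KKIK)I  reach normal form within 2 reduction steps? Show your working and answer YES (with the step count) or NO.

  start: K(K(II))(KKIK)I
  →1  K(II)I
  →2  II

Answer: NO — after 2 steps the term is II, not yet normal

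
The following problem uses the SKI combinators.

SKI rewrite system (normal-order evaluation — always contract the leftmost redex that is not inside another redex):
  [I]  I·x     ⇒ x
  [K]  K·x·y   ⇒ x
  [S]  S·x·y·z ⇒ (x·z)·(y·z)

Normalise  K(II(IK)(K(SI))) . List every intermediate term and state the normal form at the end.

Answer: normal form = K(K(K(SI)))  (in 3 steps)

Working:
  start: K(II(IK)(K(SI)))
  step 1: K(I(IK)(K(SI)))
  step 2: K(IK(K(SI)))
  step 3: K(K(K(SI)))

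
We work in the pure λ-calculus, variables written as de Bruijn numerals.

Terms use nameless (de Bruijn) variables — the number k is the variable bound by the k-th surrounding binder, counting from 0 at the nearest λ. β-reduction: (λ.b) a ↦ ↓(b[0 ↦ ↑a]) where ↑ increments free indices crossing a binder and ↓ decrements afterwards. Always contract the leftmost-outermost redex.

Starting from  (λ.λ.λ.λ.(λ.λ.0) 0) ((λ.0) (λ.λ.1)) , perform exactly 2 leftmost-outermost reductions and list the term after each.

  start: (λ.λ.λ.λ.(λ.λ.0) 0) ((λ.0) (λ.λ.1))
  [1] λ.λ.λ.(λ.λ.0) 0
  [2] λ.λ.λ.λ.0

Answer: after 2 steps: λ.λ.λ.λ.0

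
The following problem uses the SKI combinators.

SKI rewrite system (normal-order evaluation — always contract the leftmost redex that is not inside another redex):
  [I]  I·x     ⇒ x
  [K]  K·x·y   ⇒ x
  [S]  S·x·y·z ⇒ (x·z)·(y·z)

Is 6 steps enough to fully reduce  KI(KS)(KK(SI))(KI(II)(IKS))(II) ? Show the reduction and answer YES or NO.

Answer: NO — after 6 steps the term is IKS, not yet normal

Derivation:
  start: KI(KS)(KK(SI))(KI(II)(IKS))(II)
  →1  I(KK(SI))(KI(II)(IKS))(II)
  →2  KK(SI)(KI(II)(IKS))(II)
  →3  K(KI(II)(IKS))(II)
  →4  KI(II)(IKS)
  →5  I(IKS)
  →6  IKS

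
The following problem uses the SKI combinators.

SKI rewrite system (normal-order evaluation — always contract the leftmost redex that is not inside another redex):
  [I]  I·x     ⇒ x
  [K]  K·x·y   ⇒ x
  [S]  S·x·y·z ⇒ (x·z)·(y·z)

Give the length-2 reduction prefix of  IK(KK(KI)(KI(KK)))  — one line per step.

  start: IK(KK(KI)(KI(KK)))
  →1  K(KK(KI)(KI(KK)))
  →2  K(K(KI(KK)))

Answer: after 2 steps: K(K(KI(KK)))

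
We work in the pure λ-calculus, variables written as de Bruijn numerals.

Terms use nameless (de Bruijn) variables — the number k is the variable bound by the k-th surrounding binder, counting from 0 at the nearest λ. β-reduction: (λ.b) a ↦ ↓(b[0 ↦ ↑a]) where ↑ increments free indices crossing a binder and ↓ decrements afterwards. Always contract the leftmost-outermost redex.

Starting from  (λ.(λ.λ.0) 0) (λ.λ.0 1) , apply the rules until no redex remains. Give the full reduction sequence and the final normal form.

  start: (λ.(λ.λ.0) 0) (λ.λ.0 1)
  step 1: (λ.λ.0) (λ.λ.0 1)
  step 2: λ.0

Answer: normal form = λ.0  (in 2 steps)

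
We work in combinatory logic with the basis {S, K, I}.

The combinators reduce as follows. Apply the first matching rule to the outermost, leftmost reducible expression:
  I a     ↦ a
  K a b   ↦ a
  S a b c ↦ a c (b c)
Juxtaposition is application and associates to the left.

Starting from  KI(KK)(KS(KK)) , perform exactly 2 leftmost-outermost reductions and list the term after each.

Answer: after 2 steps: KS(KK)

Reduction:
  start: KI(KK)(KS(KK))
  [1] I(KS(KK))
  [2] KS(KK)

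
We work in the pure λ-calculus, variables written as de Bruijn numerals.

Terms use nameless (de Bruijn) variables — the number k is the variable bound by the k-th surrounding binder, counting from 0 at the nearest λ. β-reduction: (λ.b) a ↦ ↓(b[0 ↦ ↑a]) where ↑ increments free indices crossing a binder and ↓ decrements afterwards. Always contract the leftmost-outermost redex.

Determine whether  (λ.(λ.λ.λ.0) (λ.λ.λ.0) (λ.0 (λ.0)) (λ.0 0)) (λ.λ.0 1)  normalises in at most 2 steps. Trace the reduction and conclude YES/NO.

Answer: NO — after 2 steps the term is (λ.λ.0) (λ.0 (λ.0)) (λ.0 0), not yet normal

Reduction:
  start: (λ.(λ.λ.λ.0) (λ.λ.λ.0) (λ.0 (λ.0)) (λ.0 0)) (λ.λ.0 1)
  [1] (λ.λ.λ.0) (λ.λ.λ.0) (λ.0 (λ.0)) (λ.0 0)
  [2] (λ.λ.0) (λ.0 (λ.0)) (λ.0 0)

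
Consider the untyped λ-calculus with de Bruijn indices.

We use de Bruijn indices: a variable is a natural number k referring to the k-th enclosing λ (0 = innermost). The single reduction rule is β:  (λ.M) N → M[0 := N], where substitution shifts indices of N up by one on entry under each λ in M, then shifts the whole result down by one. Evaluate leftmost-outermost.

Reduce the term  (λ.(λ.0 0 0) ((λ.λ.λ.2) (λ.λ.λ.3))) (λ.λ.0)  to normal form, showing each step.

Answer: normal form = λ.λ.λ.λ.λ.0  (in 5 steps)

Reduction:
  start: (λ.(λ.0 0 0) ((λ.λ.λ.2) (λ.λ.λ.3))) (λ.λ.0)
  →1  (λ.0 0 0) ((λ.λ.λ.2) (λ.λ.λ.λ.λ.0))
  →2  (λ.λ.λ.2) (λ.λ.λ.λ.λ.0) ((λ.λ.λ.2) (λ.λ.λ.λ.λ.0)) ((λ.λ.λ.2) (λ.λ.λ.λ.λ.0))
  →3  (λ.λ.λ.λ.λ.λ.λ.0) ((λ.λ.λ.2) (λ.λ.λ.λ.λ.0)) ((λ.λ.λ.2) (λ.λ.λ.λ.λ.0))
  →4  (λ.λ.λ.λ.λ.λ.0) ((λ.λ.λ.2) (λ.λ.λ.λ.λ.0))
  →5  λ.λ.λ.λ.λ.0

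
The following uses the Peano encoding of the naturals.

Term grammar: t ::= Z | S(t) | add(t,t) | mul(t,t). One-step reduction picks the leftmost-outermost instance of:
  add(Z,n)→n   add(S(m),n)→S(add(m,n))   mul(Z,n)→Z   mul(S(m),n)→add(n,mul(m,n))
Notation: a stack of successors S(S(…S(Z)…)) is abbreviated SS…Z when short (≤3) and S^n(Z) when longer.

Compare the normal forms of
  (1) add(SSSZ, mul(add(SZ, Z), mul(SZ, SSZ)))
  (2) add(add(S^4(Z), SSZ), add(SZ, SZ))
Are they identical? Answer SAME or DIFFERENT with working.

Term A:
  start: add(SSSZ, mul(add(SZ, Z), mul(SZ, SSZ)))
  →1  S(add(SSZ, mul(add(SZ, Z), mul(SZ, SSZ))))
  →2  S(S(add(SZ, mul(add(SZ, Z), mul(SZ, SSZ)))))
  →3  S(S(S(add(Z, mul(add(SZ, Z), mul(SZ, SSZ))))))
  →4  S(S(S(mul(add(SZ, Z), mul(SZ, SSZ)))))
  →5  S(S(S(mul(S(add(Z, Z)), mul(SZ, SSZ)))))
  →6  S(S(S(add(mul(SZ, SSZ), mul(add(Z, Z), mul(SZ, SSZ))))))
  →7  S(S(S(add(add(SSZ, mul(Z, SSZ)), mul(add(Z, Z), mul(SZ, SSZ))))))
  →8  S(S(S(add(S(add(SZ, mul(Z, SSZ))), mul(add(Z, Z), mul(SZ, SSZ))))))
  →9  S(S(S(S(add(add(SZ, mul(Z, SSZ)), mul(add(Z, Z), mul(SZ, SSZ)))))))
  →10  S(S(S(S(add(S(add(Z, mul(Z, SSZ))), mul(add(Z, Z), mul(SZ, SSZ)))))))
  →11  S(S(S(S(S(add(add(Z, mul(Z, SSZ)), mul(add(Z, Z), mul(SZ, SSZ))))))))
  →12  S(S(S(S(S(add(mul(Z, SSZ), mul(add(Z, Z), mul(SZ, SSZ))))))))
  →13  S(S(S(S(S(add(Z, mul(add(Z, Z), mul(SZ, SSZ))))))))
  →14  S(S(S(S(S(mul(add(Z, Z), mul(SZ, SSZ)))))))
  →15  S(S(S(S(S(mul(Z, mul(SZ, SSZ)))))))
  →16  S^5(Z)

Term B:
  start: add(add(S^4(Z), SSZ), add(SZ, SZ))
  →1  add(S(add(SSSZ, SSZ)), add(SZ, SZ))
  →2  S(add(add(SSSZ, SSZ), add(SZ, SZ)))
  →3  S(add(S(add(SSZ, SSZ)), add(SZ, SZ)))
  →4  S(S(add(add(SSZ, SSZ), add(SZ, SZ))))
  →5  S(S(add(S(add(SZ, SSZ)), add(SZ, SZ))))
  →6  S(S(S(add(add(SZ, SSZ), add(SZ, SZ)))))
  →7  S(S(S(add(S(add(Z, SSZ)), add(SZ, SZ)))))
  →8  S(S(S(S(add(add(Z, SSZ), add(SZ, SZ))))))
  →9  S(S(S(S(add(SSZ, add(SZ, SZ))))))
  →10  S(S(S(S(S(add(SZ, add(SZ, SZ)))))))
  →11  S(S(S(S(S(S(add(Z, add(SZ, SZ))))))))
  →12  S(S(S(S(S(S(add(SZ, SZ)))))))
  →13  S(S(S(S(S(S(S(add(Z, SZ))))))))
  →14  S^8(Z)

Answer: DIFFERENT — A ⇓ S^5(Z), B ⇓ S^8(Z)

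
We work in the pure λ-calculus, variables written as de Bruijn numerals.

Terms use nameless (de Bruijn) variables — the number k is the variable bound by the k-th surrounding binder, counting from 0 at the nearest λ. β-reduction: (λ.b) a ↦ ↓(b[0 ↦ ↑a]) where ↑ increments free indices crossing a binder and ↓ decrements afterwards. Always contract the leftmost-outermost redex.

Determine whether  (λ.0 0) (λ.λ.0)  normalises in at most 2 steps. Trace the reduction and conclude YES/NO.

Answer: YES — reaches normal form λ.0 in 2 ≤ 2 steps

Working:
  start: (λ.0 0) (λ.λ.0)
  step 1: (λ.λ.0) (λ.λ.0)
  step 2: λ.0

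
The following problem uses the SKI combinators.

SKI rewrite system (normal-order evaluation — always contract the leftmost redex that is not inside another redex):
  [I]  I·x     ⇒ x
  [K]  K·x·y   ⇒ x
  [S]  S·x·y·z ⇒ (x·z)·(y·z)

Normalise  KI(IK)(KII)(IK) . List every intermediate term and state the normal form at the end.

Answer: normal form = K  (in 5 steps)

Reduction:
  start: KI(IK)(KII)(IK)
  →1  I(KII)(IK)
  →2  KII(IK)
  →3  I(IK)
  →4  IK
  →5  K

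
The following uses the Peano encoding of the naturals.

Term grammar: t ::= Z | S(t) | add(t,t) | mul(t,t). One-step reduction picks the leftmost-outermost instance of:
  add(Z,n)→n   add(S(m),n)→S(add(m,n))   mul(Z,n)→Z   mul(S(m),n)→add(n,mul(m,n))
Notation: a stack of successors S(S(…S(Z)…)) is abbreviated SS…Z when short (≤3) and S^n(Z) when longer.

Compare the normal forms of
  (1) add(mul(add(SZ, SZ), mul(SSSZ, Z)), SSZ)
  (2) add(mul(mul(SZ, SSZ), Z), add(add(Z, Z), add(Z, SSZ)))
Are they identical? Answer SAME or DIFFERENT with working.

Term A:
  start: add(mul(add(SZ, SZ), mul(SSSZ, Z)), SSZ)
  [1] add(mul(S(add(Z, SZ)), mul(SSSZ, Z)), SSZ)
  [2] add(add(mul(SSSZ, Z), mul(add(Z, SZ), mul(SSSZ, Z))), SSZ)
  [3] add(add(add(Z, mul(SSZ, Z)), mul(add(Z, SZ), mul(SSSZ, Z))), SSZ)
  [4] add(add(mul(SSZ, Z), mul(add(Z, SZ), mul(SSSZ, Z))), SSZ)
  [5] add(add(add(Z, mul(SZ, Z)), mul(add(Z, SZ), mul(SSSZ, Z))), SSZ)
  [6] add(add(mul(SZ, Z), mul(add(Z, SZ), mul(SSSZ, Z))), SSZ)
  [7] add(add(add(Z, mul(Z, Z)), mul(add(Z, SZ), mul(SSSZ, Z))), SSZ)
  [8] add(add(mul(Z, Z), mul(add(Z, SZ), mul(SSSZ, Z))), SSZ)
  [9] add(add(Z, mul(add(Z, SZ), mul(SSSZ, Z))), SSZ)
  [10] add(mul(add(Z, SZ), mul(SSSZ, Z)), SSZ)
  [11] add(mul(SZ, mul(SSSZ, Z)), SSZ)
  [12] add(add(mul(SSSZ, Z), mul(Z, mul(SSSZ, Z))), SSZ)
  [13] add(add(add(Z, mul(SSZ, Z)), mul(Z, mul(SSSZ, Z))), SSZ)
  [14] add(add(mul(SSZ, Z), mul(Z, mul(SSSZ, Z))), SSZ)
  [15] add(add(add(Z, mul(SZ, Z)), mul(Z, mul(SSSZ, Z))), SSZ)
  [16] add(add(mul(SZ, Z), mul(Z, mul(SSSZ, Z))), SSZ)
  [17] add(add(add(Z, mul(Z, Z)), mul(Z, mul(SSSZ, Z))), SSZ)
  [18] add(add(mul(Z, Z), mul(Z, mul(SSSZ, Z))), SSZ)
  [19] add(add(Z, mul(Z, mul(SSSZ, Z))), SSZ)
  [20] add(mul(Z, mul(SSSZ, Z)), SSZ)
  [21] add(Z, SSZ)
  [22] SSZ

Term B:
  start: add(mul(mul(SZ, SSZ), Z), add(add(Z, Z), add(Z, SSZ)))
  [1] add(mul(add(SSZ, mul(Z, SSZ)), Z), add(add(Z, Z), add(Z, SSZ)))
  [2] add(mul(S(add(SZ, mul(Z, SSZ))), Z), add(add(Z, Z), add(Z, SSZ)))
  [3] add(add(Z, mul(add(SZ, mul(Z, SSZ)), Z)), add(add(Z, Z), add(Z, SSZ)))
  [4] add(mul(add(SZ, mul(Z, SSZ)), Z), add(add(Z, Z), add(Z, SSZ)))
  [5] add(mul(S(add(Z, mul(Z, SSZ))), Z), add(add(Z, Z), add(Z, SSZ)))
  [6] add(add(Z, mul(add(Z, mul(Z, SSZ)), Z)), add(add(Z, Z), add(Z, SSZ)))
  [7] add(mul(add(Z, mul(Z, SSZ)), Z), add(add(Z, Z), add(Z, SSZ)))
  [8] add(mul(mul(Z, SSZ), Z), add(add(Z, Z), add(Z, SSZ)))
  [9] add(mul(Z, Z), add(add(Z, Z), add(Z, SSZ)))
  [10] add(Z, add(add(Z, Z), add(Z, SSZ)))
  [11] add(add(Z, Z), add(Z, SSZ))
  [12] add(Z, add(Z, SSZ))
  [13] add(Z, SSZ)
  [14] SSZ

Answer: SAME — A ⇓ SSZ, B ⇓ SSZ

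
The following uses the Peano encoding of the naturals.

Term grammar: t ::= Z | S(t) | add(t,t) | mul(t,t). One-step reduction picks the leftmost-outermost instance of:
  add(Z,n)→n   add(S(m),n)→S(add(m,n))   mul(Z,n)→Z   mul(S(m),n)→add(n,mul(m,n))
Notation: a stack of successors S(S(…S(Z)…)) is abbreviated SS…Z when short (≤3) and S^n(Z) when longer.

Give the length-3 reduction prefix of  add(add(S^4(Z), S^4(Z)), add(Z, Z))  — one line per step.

Answer: after 3 steps: S(add(S(add(SSZ, S^4(Z))), add(Z, Z)))

Reduction:
  start: add(add(S^4(Z), S^4(Z)), add(Z, Z))
  →1  add(S(add(SSSZ, S^4(Z))), add(Z, Z))
  →2  S(add(add(SSSZ, S^4(Z)), add(Z, Z)))
  →3  S(add(S(add(SSZ, S^4(Z))), add(Z, Z)))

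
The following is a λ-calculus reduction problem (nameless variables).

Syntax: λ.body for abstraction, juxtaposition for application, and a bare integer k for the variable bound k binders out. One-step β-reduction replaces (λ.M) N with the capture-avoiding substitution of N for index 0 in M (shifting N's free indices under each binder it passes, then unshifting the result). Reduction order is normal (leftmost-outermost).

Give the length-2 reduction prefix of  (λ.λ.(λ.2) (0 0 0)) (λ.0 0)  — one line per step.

Answer: after 2 steps: λ.λ.0 0

Working:
  start: (λ.λ.(λ.2) (0 0 0)) (λ.0 0)
  →1  λ.(λ.λ.0 0) (0 0 0)
  →2  λ.λ.0 0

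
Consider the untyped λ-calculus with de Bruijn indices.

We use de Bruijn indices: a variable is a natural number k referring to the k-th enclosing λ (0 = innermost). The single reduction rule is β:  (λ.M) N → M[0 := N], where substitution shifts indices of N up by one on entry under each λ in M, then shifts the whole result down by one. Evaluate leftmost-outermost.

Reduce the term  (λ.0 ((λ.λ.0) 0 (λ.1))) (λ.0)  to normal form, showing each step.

  start: (λ.0 ((λ.λ.0) 0 (λ.1))) (λ.0)
  step 1: (λ.0) ((λ.λ.0) (λ.0) (λ.λ.0))
  step 2: (λ.λ.0) (λ.0) (λ.λ.0)
  step 3: (λ.0) (λ.λ.0)
  step 4: λ.λ.0

Answer: normal form = λ.λ.0  (in 4 steps)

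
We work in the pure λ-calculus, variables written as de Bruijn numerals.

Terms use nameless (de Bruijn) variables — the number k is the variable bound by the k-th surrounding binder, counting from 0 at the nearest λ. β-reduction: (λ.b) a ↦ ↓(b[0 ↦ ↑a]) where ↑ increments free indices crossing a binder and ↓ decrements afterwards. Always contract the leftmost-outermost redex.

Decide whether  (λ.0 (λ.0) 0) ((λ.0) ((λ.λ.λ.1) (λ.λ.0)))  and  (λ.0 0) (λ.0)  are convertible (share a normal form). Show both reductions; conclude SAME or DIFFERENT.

Answer: SAME — A ⇓ λ.0, B ⇓ λ.0

Derivation:
Term A:
  start: (λ.0 (λ.0) 0) ((λ.0) ((λ.λ.λ.1) (λ.λ.0)))
  →1  (λ.0) ((λ.λ.λ.1) (λ.λ.0)) (λ.0) ((λ.0) ((λ.λ.λ.1) (λ.λ.0)))
  →2  (λ.λ.λ.1) (λ.λ.0) (λ.0) ((λ.0) ((λ.λ.λ.1) (λ.λ.0)))
  →3  (λ.λ.1) (λ.0) ((λ.0) ((λ.λ.λ.1) (λ.λ.0)))
  →4  (λ.λ.0) ((λ.0) ((λ.λ.λ.1) (λ.λ.0)))
  →5  λ.0

Term B:
  start: (λ.0 0) (λ.0)
  →1  (λ.0) (λ.0)
  →2  λ.0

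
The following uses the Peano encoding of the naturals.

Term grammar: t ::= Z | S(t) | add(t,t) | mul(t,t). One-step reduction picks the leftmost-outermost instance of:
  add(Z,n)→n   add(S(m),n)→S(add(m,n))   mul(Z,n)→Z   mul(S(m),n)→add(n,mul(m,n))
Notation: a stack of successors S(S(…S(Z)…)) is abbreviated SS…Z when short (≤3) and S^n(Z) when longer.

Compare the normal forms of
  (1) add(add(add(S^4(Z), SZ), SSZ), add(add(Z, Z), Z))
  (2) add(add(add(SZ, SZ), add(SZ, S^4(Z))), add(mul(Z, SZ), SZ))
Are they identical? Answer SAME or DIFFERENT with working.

Answer: DIFFERENT — A ⇓ S^7(Z), B ⇓ S^8(Z)

Working:
Term A:
  start: add(add(add(S^4(Z), SZ), SSZ), add(add(Z, Z), Z))
  [1] add(add(S(add(SSSZ, SZ)), SSZ), add(add(Z, Z), Z))
  [2] add(S(add(add(SSSZ, SZ), SSZ)), add(add(Z, Z), Z))
  [3] S(add(add(add(SSSZ, SZ), SSZ), add(add(Z, Z), Z)))
  [4] S(add(add(S(add(SSZ, SZ)), SSZ), add(add(Z, Z), Z)))
  [5] S(add(S(add(add(SSZ, SZ), SSZ)), add(add(Z, Z), Z)))
  [6] S(S(add(add(add(SSZ, SZ), SSZ), add(add(Z, Z), Z))))
  [7] S(S(add(add(S(add(SZ, SZ)), SSZ), add(add(Z, Z), Z))))
  [8] S(S(add(S(add(add(SZ, SZ), SSZ)), add(add(Z, Z), Z))))
  [9] S(S(S(add(add(add(SZ, SZ), SSZ), add(add(Z, Z), Z)))))
  [10] S(S(S(add(add(S(add(Z, SZ)), SSZ), add(add(Z, Z), Z)))))
  [11] S(S(S(add(S(add(add(Z, SZ), SSZ)), add(add(Z, Z), Z)))))
  [12] S(S(S(S(add(add(add(Z, SZ), SSZ), add(add(Z, Z), Z))))))
  [13] S(S(S(S(add(add(SZ, SSZ), add(add(Z, Z), Z))))))
  [14] S(S(S(S(add(S(add(Z, SSZ)), add(add(Z, Z), Z))))))
  [15] S(S(S(S(S(add(add(Z, SSZ), add(add(Z, Z), Z)))))))
  [16] S(S(S(S(S(add(SSZ, add(add(Z, Z), Z)))))))
  [17] S(S(S(S(S(S(add(SZ, add(add(Z, Z), Z))))))))
  [18] S(S(S(S(S(S(S(add(Z, add(add(Z, Z), Z)))))))))
  [19] S(S(S(S(S(S(S(add(add(Z, Z), Z))))))))
  [20] S(S(S(S(S(S(S(add(Z, Z))))))))
  [21] S^7(Z)

Term B:
  start: add(add(add(SZ, SZ), add(SZ, S^4(Z))), add(mul(Z, SZ), SZ))
  [1] add(add(S(add(Z, SZ)), add(SZ, S^4(Z))), add(mul(Z, SZ), SZ))
  [2] add(S(add(add(Z, SZ), add(SZ, S^4(Z)))), add(mul(Z, SZ), SZ))
  [3] S(add(add(add(Z, SZ), add(SZ, S^4(Z))), add(mul(Z, SZ), SZ)))
  [4] S(add(add(SZ, add(SZ, S^4(Z))), add(mul(Z, SZ), SZ)))
  [5] S(add(S(add(Z, add(SZ, S^4(Z)))), add(mul(Z, SZ), SZ)))
  [6] S(S(add(add(Z, add(SZ, S^4(Z))), add(mul(Z, SZ), SZ))))
  [7] S(S(add(add(SZ, S^4(Z)), add(mul(Z, SZ), SZ))))
  [8] S(S(add(S(add(Z, S^4(Z))), add(mul(Z, SZ), SZ))))
  [9] S(S(S(add(add(Z, S^4(Z)), add(mul(Z, SZ), SZ)))))
  [10] S(S(S(add(S^4(Z), add(mul(Z, SZ), SZ)))))
  [11] S(S(S(S(add(SSSZ, add(mul(Z, SZ), SZ))))))
  [12] S(S(S(S(S(add(SSZ, add(mul(Z, SZ), SZ)))))))
  [13] S(S(S(S(S(S(add(SZ, add(mul(Z, SZ), SZ))))))))
  [14] S(S(S(S(S(S(S(add(Z, add(mul(Z, SZ), SZ)))))))))
  [15] S(S(S(S(S(S(S(add(mul(Z, SZ), SZ))))))))
  [16] S(S(S(S(S(S(S(add(Z, SZ))))))))
  [17] S^8(Z)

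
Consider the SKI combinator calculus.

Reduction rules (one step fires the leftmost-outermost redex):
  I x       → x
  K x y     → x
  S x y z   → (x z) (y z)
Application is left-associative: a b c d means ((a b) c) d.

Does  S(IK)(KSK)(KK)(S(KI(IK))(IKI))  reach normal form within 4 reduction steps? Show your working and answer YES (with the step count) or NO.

Answer: YES — reaches normal form K in 4 ≤ 4 steps

Reduction:
  start: S(IK)(KSK)(KK)(S(KI(IK))(IKI))
  [1] IK(KK)(KSK(KK))(S(KI(IK))(IKI))
  [2] K(KK)(KSK(KK))(S(KI(IK))(IKI))
  [3] KK(S(KI(IK))(IKI))
  [4] K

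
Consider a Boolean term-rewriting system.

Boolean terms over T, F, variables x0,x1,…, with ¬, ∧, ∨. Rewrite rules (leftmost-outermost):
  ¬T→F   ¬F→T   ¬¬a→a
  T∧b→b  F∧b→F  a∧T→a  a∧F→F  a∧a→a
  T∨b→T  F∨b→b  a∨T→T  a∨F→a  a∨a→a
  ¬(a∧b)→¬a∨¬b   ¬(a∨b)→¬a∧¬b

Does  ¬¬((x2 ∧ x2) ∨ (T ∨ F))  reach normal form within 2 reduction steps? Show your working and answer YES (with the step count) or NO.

Answer: NO — after 2 steps the term is x2 ∨ (T ∨ F), not yet normal

Reduction:
  start: ¬¬((x2 ∧ x2) ∨ (T ∨ F))
  step 1: (x2 ∧ x2) ∨ (T ∨ F)
  step 2: x2 ∨ (T ∨ F)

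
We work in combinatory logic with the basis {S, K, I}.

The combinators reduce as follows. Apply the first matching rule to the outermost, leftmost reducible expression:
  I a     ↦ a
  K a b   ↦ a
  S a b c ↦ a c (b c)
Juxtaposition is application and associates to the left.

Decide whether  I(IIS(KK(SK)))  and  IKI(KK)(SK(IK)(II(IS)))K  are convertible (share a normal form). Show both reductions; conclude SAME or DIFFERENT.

Term A:
  start: I(IIS(KK(SK)))
  →1  IIS(KK(SK))
  →2  IS(KK(SK))
  →3  S(KK(SK))
  →4  SK

Term B:
  start: IKI(KK)(SK(IK)(II(IS)))K
  →1  KI(KK)(SK(IK)(II(IS)))K
  →2  I(SK(IK)(II(IS)))K
  →3  SK(IK)(II(IS))K
  →4  K(II(IS))(IK(II(IS)))K
  →5  II(IS)K
  →6  I(IS)K
  →7  ISK
  →8  SK

Answer: SAME — A ⇓ SK, B ⇓ SK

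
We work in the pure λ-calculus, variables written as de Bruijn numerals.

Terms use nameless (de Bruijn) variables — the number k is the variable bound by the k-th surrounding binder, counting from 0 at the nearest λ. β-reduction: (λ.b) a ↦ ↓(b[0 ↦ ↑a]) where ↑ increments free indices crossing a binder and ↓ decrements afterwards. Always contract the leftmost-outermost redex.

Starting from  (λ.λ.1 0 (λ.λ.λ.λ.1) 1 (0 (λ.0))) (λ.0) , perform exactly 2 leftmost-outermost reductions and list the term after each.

Answer: after 2 steps: λ.0 (λ.λ.λ.λ.1) (λ.0) (0 (λ.0))

Derivation:
  start: (λ.λ.1 0 (λ.λ.λ.λ.1) 1 (0 (λ.0))) (λ.0)
  step 1: λ.(λ.0) 0 (λ.λ.λ.λ.1) (λ.0) (0 (λ.0))
  step 2: λ.0 (λ.λ.λ.λ.1) (λ.0) (0 (λ.0))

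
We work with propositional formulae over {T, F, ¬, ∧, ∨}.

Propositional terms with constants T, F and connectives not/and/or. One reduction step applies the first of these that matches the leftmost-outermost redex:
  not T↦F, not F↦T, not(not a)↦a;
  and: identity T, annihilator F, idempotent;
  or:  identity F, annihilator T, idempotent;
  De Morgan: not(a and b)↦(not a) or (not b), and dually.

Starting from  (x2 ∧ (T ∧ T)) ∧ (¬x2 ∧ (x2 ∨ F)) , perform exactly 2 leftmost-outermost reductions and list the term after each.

  start: (x2 ∧ (T ∧ T)) ∧ (¬x2 ∧ (x2 ∨ F))
  →1  (x2 ∧ T) ∧ (¬x2 ∧ (x2 ∨ F))
  →2  x2 ∧ (¬x2 ∧ (x2 ∨ F))

Answer: after 2 steps: x2 ∧ (¬x2 ∧ (x2 ∨ F))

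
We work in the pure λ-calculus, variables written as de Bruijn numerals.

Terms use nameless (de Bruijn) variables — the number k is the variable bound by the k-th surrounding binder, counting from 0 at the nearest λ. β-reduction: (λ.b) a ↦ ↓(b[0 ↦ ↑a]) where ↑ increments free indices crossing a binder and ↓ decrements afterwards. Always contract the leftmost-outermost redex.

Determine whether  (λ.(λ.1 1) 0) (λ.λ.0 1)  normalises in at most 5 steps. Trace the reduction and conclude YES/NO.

  start: (λ.(λ.1 1) 0) (λ.λ.0 1)
  →1  (λ.(λ.λ.0 1) (λ.λ.0 1)) (λ.λ.0 1)
  →2  (λ.λ.0 1) (λ.λ.0 1)
  →3  λ.0 (λ.λ.0 1)

Answer: YES — reaches normal form λ.0 (λ.λ.0 1) in 3 ≤ 5 steps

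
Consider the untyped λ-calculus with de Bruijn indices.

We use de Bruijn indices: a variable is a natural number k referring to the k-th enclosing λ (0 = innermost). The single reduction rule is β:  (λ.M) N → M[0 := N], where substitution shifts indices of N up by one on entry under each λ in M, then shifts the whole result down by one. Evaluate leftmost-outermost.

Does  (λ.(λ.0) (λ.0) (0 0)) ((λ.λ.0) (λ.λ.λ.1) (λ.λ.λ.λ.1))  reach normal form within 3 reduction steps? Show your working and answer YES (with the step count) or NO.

  start: (λ.(λ.0) (λ.0) (0 0)) ((λ.λ.0) (λ.λ.λ.1) (λ.λ.λ.λ.1))
  step 1: (λ.0) (λ.0) ((λ.λ.0) (λ.λ.λ.1) (λ.λ.λ.λ.1) ((λ.λ.0) (λ.λ.λ.1) (λ.λ.λ.λ.1)))
  step 2: (λ.0) ((λ.λ.0) (λ.λ.λ.1) (λ.λ.λ.λ.1) ((λ.λ.0) (λ.λ.λ.1) (λ.λ.λ.λ.1)))
  step 3: (λ.λ.0) (λ.λ.λ.1) (λ.λ.λ.λ.1) ((λ.λ.0) (λ.λ.λ.1) (λ.λ.λ.λ.1))

Answer: NO — after 3 steps the term is (λ.λ.0) (λ.λ.λ.1) (λ.λ.λ.λ.1) ((λ.λ.0) (λ.λ.λ.1) (λ.λ.λ.λ.1)), not yet normal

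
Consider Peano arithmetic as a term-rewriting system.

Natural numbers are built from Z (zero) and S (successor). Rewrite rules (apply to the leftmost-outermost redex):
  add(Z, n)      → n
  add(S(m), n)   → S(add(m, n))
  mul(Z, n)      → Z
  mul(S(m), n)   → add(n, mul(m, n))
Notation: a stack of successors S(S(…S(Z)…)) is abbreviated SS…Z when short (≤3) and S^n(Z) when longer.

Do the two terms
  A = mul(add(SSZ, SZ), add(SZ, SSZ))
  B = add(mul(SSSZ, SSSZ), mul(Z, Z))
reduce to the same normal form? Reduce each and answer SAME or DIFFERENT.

Term A:
  start: mul(add(SSZ, SZ), add(SZ, SSZ))
  [1] mul(S(add(SZ, SZ)), add(SZ, SSZ))
  [2] add(add(SZ, SSZ), mul(add(SZ, SZ), add(SZ, SSZ)))
  [3] add(S(add(Z, SSZ)), mul(add(SZ, SZ), add(SZ, SSZ)))
  [4] S(add(add(Z, SSZ), mul(add(SZ, SZ), add(SZ, SSZ))))
  [5] S(add(SSZ, mul(add(SZ, SZ), add(SZ, SSZ))))
  [6] S(S(add(SZ, mul(add(SZ, SZ), add(SZ, SSZ)))))
  [7] S(S(S(add(Z, mul(add(SZ, SZ), add(SZ, SSZ))))))
  [8] S(S(S(mul(add(SZ, SZ), add(SZ, SSZ)))))
  [9] S(S(S(mul(S(add(Z, SZ)), add(SZ, SSZ)))))
  [10] S(S(S(add(add(SZ, SSZ), mul(add(Z, SZ), add(SZ, SSZ))))))
  [11] S(S(S(add(S(add(Z, SSZ)), mul(add(Z, SZ), add(SZ, SSZ))))))
  [12] S(S(S(S(add(add(Z, SSZ), mul(add(Z, SZ), add(SZ, SSZ)))))))
  [13] S(S(S(S(add(SSZ, mul(add(Z, SZ), add(SZ, SSZ)))))))
  [14] S(S(S(S(S(add(SZ, mul(add(Z, SZ), add(SZ, SSZ))))))))
  [15] S(S(S(S(S(S(add(Z, mul(add(Z, SZ), add(SZ, SSZ)))))))))
  [16] S(S(S(S(S(S(mul(add(Z, SZ), add(SZ, SSZ))))))))
  [17] S(S(S(S(S(S(mul(SZ, add(SZ, SSZ))))))))
  [18] S(S(S(S(S(S(add(add(SZ, SSZ), mul(Z, add(SZ, SSZ)))))))))
  [19] S(S(S(S(S(S(add(S(add(Z, SSZ)), mul(Z, add(SZ, SSZ)))))))))
  [20] S(S(S(S(S(S(S(add(add(Z, SSZ), mul(Z, add(SZ, SSZ))))))))))
  [21] S(S(S(S(S(S(S(add(SSZ, mul(Z, add(SZ, SSZ))))))))))
  [22] S(S(S(S(S(S(S(S(add(SZ, mul(Z, add(SZ, SSZ)))))))))))
  [23] S(S(S(S(S(S(S(S(S(add(Z, mul(Z, add(SZ, SSZ))))))))))))
  [24] S(S(S(S(S(S(S(S(S(mul(Z, add(SZ, SSZ)))))))))))
  [25] S^9(Z)

Term B:
  start: add(mul(SSSZ, SSSZ), mul(Z, Z))
  [1] add(add(SSSZ, mul(SSZ, SSSZ)), mul(Z, Z))
  [2] add(S(add(SSZ, mul(SSZ, SSSZ))), mul(Z, Z))
  [3] S(add(add(SSZ, mul(SSZ, SSSZ)), mul(Z, Z)))
  [4] S(add(S(add(SZ, mul(SSZ, SSSZ))), mul(Z, Z)))
  [5] S(S(add(add(SZ, mul(SSZ, SSSZ)), mul(Z, Z))))
  [6] S(S(add(S(add(Z, mul(SSZ, SSSZ))), mul(Z, Z))))
  [7] S(S(S(add(add(Z, mul(SSZ, SSSZ)), mul(Z, Z)))))
  [8] S(S(S(add(mul(SSZ, SSSZ), mul(Z, Z)))))
  [9] S(S(S(add(add(SSSZ, mul(SZ, SSSZ)), mul(Z, Z)))))
  [10] S(S(S(add(S(add(SSZ, mul(SZ, SSSZ))), mul(Z, Z)))))
  [11] S(S(S(S(add(add(SSZ, mul(SZ, SSSZ)), mul(Z, Z))))))
  [12] S(S(S(S(add(S(add(SZ, mul(SZ, SSSZ))), mul(Z, Z))))))
  [13] S(S(S(S(S(add(add(SZ, mul(SZ, SSSZ)), mul(Z, Z)))))))
  [14] S(S(S(S(S(add(S(add(Z, mul(SZ, SSSZ))), mul(Z, Z)))))))
  [15] S(S(S(S(S(S(add(add(Z, mul(SZ, SSSZ)), mul(Z, Z))))))))
  [16] S(S(S(S(S(S(add(mul(SZ, SSSZ), mul(Z, Z))))))))
  [17] S(S(S(S(S(S(add(add(SSSZ, mul(Z, SSSZ)), mul(Z, Z))))))))
  [18] S(S(S(S(S(S(add(S(add(SSZ, mul(Z, SSSZ))), mul(Z, Z))))))))
  [19] S(S(S(S(S(S(S(add(add(SSZ, mul(Z, SSSZ)), mul(Z, Z)))))))))
  [20] S(S(S(S(S(S(S(add(S(add(SZ, mul(Z, SSSZ))), mul(Z, Z)))))))))
  [21] S(S(S(S(S(S(S(S(add(add(SZ, mul(Z, SSSZ)), mul(Z, Z))))))))))
  [22] S(S(S(S(S(S(S(S(add(S(add(Z, mul(Z, SSSZ))), mul(Z, Z))))))))))
  [23] S(S(S(S(S(S(S(S(S(add(add(Z, mul(Z, SSSZ)), mul(Z, Z)))))))))))
  [24] S(S(S(S(S(S(S(S(S(add(mul(Z, SSSZ), mul(Z, Z)))))))))))
  [25] S(S(S(S(S(S(S(S(S(add(Z, mul(Z, Z)))))))))))
  [26] S(S(S(S(S(S(S(S(S(mul(Z, Z))))))))))
  [27] S^9(Z)

Answer: SAME — A ⇓ S^9(Z), B ⇓ S^9(Z)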